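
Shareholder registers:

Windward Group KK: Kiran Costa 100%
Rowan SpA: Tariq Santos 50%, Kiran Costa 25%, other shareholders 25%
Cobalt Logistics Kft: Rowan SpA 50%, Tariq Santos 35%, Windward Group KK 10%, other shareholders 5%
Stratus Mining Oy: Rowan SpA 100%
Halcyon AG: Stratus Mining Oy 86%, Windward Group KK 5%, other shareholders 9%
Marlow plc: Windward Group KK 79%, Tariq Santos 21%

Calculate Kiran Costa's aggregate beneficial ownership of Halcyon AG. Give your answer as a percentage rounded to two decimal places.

Kiran reaches Halcyon along 2 paths.
Via Rowan → Stratus: 25% × 100% × 86% = 21.5%.
Via Windward: 100% × 5% = 5%.
Total: 21.5% + 5% = 26.5%.
Rounded: 26.50%.

26.50%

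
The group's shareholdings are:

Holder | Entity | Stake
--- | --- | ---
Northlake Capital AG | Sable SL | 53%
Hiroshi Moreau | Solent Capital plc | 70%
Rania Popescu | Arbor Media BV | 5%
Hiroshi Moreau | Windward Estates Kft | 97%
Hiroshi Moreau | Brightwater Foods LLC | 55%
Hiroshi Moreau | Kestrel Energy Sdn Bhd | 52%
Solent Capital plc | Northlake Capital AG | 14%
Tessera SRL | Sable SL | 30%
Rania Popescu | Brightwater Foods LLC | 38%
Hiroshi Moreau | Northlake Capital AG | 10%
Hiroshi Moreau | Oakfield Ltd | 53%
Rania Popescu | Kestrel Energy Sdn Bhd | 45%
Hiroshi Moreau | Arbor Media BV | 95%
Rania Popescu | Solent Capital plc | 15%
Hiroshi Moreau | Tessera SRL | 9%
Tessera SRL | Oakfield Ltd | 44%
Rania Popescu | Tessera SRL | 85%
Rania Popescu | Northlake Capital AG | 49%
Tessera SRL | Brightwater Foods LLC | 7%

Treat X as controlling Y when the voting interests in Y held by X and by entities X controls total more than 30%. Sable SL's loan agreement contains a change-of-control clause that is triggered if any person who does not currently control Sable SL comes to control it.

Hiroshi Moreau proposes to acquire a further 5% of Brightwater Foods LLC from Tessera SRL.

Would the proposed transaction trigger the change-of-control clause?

No

The purchase adds only to Hiroshi's holdings (Tessera's stake shrinks), so Hiroshi is the only person who could newly come to control Sable.
Hiroshi holds 70% of Solent, so Hiroshi controls Solent.
Hiroshi holds 55% of Brightwater, so Hiroshi controls Brightwater.
Hiroshi holds 97% of Windward, so Hiroshi controls Windward.
Hiroshi holds 53% of Oakfield, so Hiroshi controls Oakfield.
Hiroshi holds 52% of Kestrel, so Hiroshi controls Kestrel.
Hiroshi holds 95% of Arbor, so Hiroshi controls Arbor.
Neither Hiroshi nor any entity Hiroshi controls holds any voting interest in Sable.
So before the transaction, Hiroshi does not control Sable.
After the purchase, Hiroshi's direct stake in Brightwater rises to 55% + 5% = 60%, and Tessera's stake falls to 2%.
Hiroshi holds 60% of Brightwater, so Hiroshi controls Brightwater.
After the transaction, neither Hiroshi nor any entity Hiroshi controls holds a voting interest in Sable, so Hiroshi still does not control it.
No new person acquires control, so the clause is not triggered.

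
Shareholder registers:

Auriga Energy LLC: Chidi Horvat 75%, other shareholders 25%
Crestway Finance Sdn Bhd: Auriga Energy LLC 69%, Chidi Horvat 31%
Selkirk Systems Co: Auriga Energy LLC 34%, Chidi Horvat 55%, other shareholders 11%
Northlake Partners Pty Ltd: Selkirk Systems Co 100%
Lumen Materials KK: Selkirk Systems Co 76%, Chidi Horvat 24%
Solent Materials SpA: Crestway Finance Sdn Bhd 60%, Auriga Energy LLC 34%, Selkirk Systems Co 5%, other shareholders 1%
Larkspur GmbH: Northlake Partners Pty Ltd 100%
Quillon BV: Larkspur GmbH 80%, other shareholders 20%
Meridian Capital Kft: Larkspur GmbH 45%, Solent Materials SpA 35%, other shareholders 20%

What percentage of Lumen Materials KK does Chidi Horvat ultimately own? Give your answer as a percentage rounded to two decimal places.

85.18%

Chidi reaches Lumen along 3 paths.
Via Auriga → Selkirk: 75% × 34% × 76% = 19.38%.
Via Selkirk: 55% × 76% = 41.8%.
Direct stake: 24% = 24%.
Total: 19.38% + 41.8% + 24% = 85.18%.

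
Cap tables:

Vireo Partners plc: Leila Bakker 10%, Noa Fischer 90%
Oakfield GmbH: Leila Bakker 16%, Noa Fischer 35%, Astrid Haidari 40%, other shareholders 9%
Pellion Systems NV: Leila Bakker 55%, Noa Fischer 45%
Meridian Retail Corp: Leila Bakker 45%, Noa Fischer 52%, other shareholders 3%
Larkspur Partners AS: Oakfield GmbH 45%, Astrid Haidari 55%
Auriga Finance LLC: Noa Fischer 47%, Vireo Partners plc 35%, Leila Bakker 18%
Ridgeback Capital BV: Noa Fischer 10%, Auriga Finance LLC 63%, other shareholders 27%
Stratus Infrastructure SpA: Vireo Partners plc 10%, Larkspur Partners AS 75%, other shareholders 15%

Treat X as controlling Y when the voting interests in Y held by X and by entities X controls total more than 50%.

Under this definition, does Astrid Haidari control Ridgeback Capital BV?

No

Astrid holds 55% of Larkspur, so Astrid controls Larkspur.
Larkspur holds 75% of Stratus, so Astrid controls Stratus.
Neither Astrid nor any entity Astrid controls holds any voting interest in Ridgeback.
So Astrid does not control Ridgeback.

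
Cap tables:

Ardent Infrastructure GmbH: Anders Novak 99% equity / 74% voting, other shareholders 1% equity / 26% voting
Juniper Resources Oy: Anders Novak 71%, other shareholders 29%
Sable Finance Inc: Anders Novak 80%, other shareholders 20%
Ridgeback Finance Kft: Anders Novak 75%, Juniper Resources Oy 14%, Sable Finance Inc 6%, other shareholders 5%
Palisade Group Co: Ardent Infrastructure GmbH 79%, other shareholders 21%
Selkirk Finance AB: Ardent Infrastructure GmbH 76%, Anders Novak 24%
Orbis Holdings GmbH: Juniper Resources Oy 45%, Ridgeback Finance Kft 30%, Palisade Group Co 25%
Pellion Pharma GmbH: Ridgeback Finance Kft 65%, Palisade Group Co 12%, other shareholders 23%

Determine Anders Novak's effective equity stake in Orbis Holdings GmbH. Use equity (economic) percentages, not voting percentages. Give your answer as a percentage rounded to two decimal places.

Anders reaches Orbis along 5 paths.
Via Juniper: 71% × 45% = 31.95%.
Via Ridgeback: 75% × 30% = 22.5%.
Via Juniper → Ridgeback: 71% × 14% × 30% = 2.982%.
Via Sable → Ridgeback: 80% × 6% × 30% = 1.44%.
Via Ardent → Palisade: 99% × 79% × 25% = 19.5525%.
Total: 31.95% + 22.5% + 2.982% + 1.44% + 19.5525% = 78.4245%.
Rounded: 78.42%.

78.42%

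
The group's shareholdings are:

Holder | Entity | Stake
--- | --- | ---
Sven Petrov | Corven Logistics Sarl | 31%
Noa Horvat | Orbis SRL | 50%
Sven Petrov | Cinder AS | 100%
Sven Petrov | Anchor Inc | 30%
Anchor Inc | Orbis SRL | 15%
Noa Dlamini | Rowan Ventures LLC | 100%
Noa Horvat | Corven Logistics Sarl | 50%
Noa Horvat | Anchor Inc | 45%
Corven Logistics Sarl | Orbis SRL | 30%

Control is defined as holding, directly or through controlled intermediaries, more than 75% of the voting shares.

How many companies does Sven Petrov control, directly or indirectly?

1

Sven holds 100% of Cinder, so Sven controls Cinder.
No other company's threshold is met.
Sven controls 1 company.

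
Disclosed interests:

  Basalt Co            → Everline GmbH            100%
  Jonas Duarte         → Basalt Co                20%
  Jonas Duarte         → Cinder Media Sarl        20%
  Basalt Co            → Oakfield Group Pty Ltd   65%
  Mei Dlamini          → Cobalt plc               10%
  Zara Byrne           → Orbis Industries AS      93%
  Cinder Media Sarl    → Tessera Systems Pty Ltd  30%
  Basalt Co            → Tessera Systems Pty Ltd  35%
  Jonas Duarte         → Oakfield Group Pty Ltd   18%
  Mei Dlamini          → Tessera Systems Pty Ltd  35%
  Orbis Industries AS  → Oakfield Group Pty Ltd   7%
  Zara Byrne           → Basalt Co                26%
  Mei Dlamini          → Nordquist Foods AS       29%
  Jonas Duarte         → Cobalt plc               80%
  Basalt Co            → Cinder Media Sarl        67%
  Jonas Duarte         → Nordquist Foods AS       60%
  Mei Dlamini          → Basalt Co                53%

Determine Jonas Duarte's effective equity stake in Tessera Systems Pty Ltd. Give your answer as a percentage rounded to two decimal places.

Jonas reaches Tessera along 3 paths.
Via Cinder: 20% × 30% = 6%.
Via Basalt → Cinder: 20% × 67% × 30% = 4.02%.
Via Basalt: 20% × 35% = 7%.
Total: 6% + 4.02% + 7% = 17.02%.

17.02%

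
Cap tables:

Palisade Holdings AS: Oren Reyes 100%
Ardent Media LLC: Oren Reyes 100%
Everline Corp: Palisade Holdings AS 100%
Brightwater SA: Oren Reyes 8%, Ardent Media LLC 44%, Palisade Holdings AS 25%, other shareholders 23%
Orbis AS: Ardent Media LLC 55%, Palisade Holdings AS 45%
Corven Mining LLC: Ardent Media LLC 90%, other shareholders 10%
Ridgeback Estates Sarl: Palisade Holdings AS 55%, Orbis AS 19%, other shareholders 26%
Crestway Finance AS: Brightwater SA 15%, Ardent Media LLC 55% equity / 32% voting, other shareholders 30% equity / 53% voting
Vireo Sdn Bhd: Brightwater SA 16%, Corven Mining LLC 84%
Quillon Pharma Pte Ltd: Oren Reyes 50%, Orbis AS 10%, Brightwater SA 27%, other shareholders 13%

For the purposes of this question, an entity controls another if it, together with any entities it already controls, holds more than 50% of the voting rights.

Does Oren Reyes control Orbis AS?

Yes

Oren holds 100% of Palisade, so Oren controls Palisade.
Oren holds 100% of Ardent, so Oren controls Ardent.
Ardent and Palisade together hold 55% + 45% = 100% of Orbis, so Oren controls Orbis.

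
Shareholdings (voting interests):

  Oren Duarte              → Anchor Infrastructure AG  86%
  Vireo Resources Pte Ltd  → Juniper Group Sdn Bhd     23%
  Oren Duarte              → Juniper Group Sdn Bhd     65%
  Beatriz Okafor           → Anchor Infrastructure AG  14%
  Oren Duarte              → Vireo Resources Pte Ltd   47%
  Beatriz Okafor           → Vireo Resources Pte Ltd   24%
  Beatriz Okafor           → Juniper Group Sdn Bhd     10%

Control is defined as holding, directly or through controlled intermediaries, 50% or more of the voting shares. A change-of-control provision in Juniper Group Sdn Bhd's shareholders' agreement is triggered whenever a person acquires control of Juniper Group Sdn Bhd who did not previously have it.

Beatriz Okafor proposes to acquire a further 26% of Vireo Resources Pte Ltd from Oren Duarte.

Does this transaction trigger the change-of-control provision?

The purchase adds only to Beatriz's holdings (Oren's stake shrinks), so Beatriz is the only person who could newly come to control Juniper.
Beatriz's largest direct stake is 24% in Vireo, which does not meet the threshold, so Beatriz controls no company.
In Juniper, Beatriz's side holds only 10%, not ≥ 50%.
So before the transaction, Beatriz does not control Juniper.
After the purchase, Beatriz's direct stake in Vireo rises to 24% + 26% = 50%, and Oren's stake falls to 21%.
Beatriz holds 50% of Vireo, so Beatriz controls Vireo.
After the transaction, Beatriz's side holds 10% + 23% = 33% of Juniper, not ≥ 50%, so Beatriz still does not control Juniper.
No new person acquires control, so the clause is not triggered.

No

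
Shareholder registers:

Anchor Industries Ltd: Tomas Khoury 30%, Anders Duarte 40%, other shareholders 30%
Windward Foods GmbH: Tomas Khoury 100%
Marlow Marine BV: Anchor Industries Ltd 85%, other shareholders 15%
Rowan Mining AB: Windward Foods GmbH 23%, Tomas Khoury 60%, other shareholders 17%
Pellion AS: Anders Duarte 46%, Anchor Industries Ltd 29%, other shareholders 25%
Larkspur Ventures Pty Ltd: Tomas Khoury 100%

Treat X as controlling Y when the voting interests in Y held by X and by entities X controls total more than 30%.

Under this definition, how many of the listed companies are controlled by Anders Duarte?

Anders holds 40% of Anchor, so Anders controls Anchor.
Anchor holds 85% of Marlow, so Anders controls Marlow.
Anders and Anchor together hold 46% + 29% = 75% of Pellion, so Anders controls Pellion.
No other company's threshold is met.
Anders controls 3 companies.

3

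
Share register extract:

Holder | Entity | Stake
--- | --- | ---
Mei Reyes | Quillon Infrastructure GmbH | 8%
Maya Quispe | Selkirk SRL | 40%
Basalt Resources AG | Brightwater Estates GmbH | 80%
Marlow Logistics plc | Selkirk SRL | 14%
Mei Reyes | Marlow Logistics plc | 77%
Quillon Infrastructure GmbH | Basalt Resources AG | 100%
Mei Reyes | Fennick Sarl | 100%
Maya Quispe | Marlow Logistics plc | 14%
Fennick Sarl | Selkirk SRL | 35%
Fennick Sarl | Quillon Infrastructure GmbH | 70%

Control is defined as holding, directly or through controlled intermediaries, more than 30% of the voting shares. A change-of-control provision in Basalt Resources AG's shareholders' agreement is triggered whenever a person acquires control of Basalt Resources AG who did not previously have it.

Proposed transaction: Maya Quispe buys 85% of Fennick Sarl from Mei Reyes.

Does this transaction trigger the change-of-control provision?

Yes

The purchase adds only to Maya's holdings (Mei's stake shrinks), so Maya is the only person who could newly come to control Basalt.
Maya holds 40% of Selkirk, so Maya controls Selkirk.
Neither Maya nor any entity Maya controls holds any voting interest in Basalt.
So before the transaction, Maya does not control Basalt.
After the purchase, Maya holds 85% of Fennick directly, and Mei's stake falls to 15%.
Maya holds 85% of Fennick, so Maya controls Fennick.
Fennick holds 70% of Quillon, so Maya controls Quillon.
Quillon holds 100% of Basalt, so Maya controls Basalt.
Maya did not control Basalt before and does after, so the clause is triggered.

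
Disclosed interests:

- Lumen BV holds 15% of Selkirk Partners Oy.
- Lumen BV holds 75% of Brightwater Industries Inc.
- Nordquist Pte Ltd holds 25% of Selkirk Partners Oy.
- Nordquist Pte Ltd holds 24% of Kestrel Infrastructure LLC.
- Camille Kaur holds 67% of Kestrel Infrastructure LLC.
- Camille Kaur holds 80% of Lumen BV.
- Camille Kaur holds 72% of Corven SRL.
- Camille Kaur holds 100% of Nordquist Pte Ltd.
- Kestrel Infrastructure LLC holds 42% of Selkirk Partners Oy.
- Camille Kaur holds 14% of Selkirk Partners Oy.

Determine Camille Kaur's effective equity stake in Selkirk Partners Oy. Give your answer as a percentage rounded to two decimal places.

89.22%

Camille reaches Selkirk along 5 paths.
Via Lumen: 80% × 15% = 12%.
Via Nordquist: 100% × 25% = 25%.
Via Kestrel: 67% × 42% = 28.14%.
Via Nordquist → Kestrel: 100% × 24% × 42% = 10.08%.
Direct stake: 14% = 14%.
Total: 12% + 25% + 28.14% + 10.08% + 14% = 89.22%.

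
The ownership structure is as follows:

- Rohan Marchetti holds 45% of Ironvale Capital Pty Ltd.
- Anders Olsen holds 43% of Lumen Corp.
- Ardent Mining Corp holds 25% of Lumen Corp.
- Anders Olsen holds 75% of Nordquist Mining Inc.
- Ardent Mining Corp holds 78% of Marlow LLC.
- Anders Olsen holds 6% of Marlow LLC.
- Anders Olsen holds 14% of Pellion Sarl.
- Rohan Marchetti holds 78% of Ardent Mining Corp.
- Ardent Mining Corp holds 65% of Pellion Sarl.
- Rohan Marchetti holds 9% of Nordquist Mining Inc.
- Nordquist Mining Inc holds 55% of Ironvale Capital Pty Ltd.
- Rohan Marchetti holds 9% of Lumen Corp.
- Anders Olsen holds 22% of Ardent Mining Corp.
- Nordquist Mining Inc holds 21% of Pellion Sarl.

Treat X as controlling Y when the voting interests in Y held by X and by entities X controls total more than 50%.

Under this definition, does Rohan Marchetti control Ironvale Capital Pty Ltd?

Rohan holds 78% of Ardent, so Rohan controls Ardent.
Ardent holds 65% of Pellion, so Rohan controls Pellion.
Ardent holds 78% of Marlow, so Rohan controls Marlow.
In Ironvale, Rohan's side holds only 45%, not > 50%.
So Rohan does not control Ironvale.

No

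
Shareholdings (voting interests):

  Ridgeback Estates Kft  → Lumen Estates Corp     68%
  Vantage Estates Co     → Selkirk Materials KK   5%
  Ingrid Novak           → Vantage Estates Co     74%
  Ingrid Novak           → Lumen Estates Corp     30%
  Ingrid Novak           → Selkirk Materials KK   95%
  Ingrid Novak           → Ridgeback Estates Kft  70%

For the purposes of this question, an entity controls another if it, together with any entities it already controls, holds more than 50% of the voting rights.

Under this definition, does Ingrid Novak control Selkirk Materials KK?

Yes

Ingrid holds 74% of Vantage, so Ingrid controls Vantage.
Vantage and Ingrid together hold 5% + 95% = 100% of Selkirk, so Ingrid controls Selkirk.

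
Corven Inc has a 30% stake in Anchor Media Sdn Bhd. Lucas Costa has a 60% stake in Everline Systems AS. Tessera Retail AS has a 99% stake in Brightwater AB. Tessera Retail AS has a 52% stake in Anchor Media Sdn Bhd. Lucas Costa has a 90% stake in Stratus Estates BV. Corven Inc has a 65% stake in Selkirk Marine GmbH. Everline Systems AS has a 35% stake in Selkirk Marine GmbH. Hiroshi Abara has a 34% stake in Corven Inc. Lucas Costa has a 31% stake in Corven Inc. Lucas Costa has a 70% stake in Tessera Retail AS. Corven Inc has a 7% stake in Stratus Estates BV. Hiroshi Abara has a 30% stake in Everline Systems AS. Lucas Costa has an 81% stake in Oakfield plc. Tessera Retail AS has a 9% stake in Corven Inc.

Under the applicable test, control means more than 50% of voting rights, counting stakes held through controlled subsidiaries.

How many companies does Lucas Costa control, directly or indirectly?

Lucas holds 70% of Tessera, so Lucas controls Tessera.
Lucas holds 60% of Everline, so Lucas controls Everline.
Lucas holds 81% of Oakfield, so Lucas controls Oakfield.
Tessera holds 99% of Brightwater, so Lucas controls Brightwater.
Tessera holds 52% of Anchor, so Lucas controls Anchor.
Lucas holds 90% of Stratus, so Lucas controls Stratus.
No other company's threshold is met.
Lucas controls 6 companies.

6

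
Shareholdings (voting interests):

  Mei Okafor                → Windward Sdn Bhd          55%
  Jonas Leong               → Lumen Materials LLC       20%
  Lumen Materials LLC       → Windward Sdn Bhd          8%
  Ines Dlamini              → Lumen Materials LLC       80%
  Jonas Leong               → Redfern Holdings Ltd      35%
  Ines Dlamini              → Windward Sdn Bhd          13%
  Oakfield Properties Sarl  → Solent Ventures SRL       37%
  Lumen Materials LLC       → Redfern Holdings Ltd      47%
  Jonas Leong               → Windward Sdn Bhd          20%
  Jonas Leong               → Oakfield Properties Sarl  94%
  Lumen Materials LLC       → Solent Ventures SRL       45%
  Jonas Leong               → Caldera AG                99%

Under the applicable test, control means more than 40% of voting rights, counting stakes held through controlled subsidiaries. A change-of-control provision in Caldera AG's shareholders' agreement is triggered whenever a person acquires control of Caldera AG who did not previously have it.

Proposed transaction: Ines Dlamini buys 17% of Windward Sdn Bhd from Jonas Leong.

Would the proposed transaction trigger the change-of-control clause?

The purchase adds only to Ines's holdings (Jonas's stake shrinks), so Ines is the only person who could newly come to control Caldera.
Ines holds 80% of Lumen, so Ines controls Lumen.
Lumen holds 45% of Solent, so Ines controls Solent.
Lumen holds 47% of Redfern, so Ines controls Redfern.
Neither Ines nor any entity Ines controls holds any voting interest in Caldera.
So before the transaction, Ines does not control Caldera.
After the purchase, Ines's direct stake in Windward rises to 13% + 17% = 30%, and Jonas's stake falls to 3%.
Ines's side now holds 8% + 30% = 38% of Windward, not > 40%, so Ines still does not control Windward.
After the transaction, neither Ines nor any entity Ines controls holds a voting interest in Caldera, so Ines still does not control it.
No new person acquires control, so the clause is not triggered.

No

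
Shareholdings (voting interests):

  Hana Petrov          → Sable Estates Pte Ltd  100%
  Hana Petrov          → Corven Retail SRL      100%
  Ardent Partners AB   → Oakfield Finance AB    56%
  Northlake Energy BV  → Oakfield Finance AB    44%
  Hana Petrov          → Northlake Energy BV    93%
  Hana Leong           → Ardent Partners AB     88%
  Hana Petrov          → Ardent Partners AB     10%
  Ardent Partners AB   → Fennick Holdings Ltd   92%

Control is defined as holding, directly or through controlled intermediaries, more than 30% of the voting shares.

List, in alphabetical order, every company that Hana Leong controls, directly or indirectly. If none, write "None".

Ardent Partners AB, Fennick Holdings Ltd, Oakfield Finance AB

Hana Leong holds 88% of Ardent, so Hana Leong controls Ardent.
Ardent holds 92% of Fennick, so Hana Leong controls Fennick.
Ardent holds 56% of Oakfield, so Hana Leong controls Oakfield.
No other company's threshold is met.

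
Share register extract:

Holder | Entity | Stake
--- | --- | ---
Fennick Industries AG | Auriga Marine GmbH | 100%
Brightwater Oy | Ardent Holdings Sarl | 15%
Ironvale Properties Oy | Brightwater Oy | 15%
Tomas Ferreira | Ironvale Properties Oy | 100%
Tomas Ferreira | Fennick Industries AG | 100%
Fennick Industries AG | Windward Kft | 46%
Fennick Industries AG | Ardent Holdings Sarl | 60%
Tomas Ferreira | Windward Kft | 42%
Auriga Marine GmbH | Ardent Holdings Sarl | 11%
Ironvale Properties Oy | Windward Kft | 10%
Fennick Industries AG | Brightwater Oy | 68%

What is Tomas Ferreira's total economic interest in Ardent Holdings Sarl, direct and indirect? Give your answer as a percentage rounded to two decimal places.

Tomas reaches Ardent along 4 paths.
Via Fennick → Auriga: 100% × 100% × 11% = 11%.
Via Ironvale → Brightwater: 100% × 15% × 15% = 2.25%.
Via Fennick → Brightwater: 100% × 68% × 15% = 10.2%.
Via Fennick: 100% × 60% = 60%.
Total: 11% + 2.25% + 10.2% + 60% = 83.45%.

83.45%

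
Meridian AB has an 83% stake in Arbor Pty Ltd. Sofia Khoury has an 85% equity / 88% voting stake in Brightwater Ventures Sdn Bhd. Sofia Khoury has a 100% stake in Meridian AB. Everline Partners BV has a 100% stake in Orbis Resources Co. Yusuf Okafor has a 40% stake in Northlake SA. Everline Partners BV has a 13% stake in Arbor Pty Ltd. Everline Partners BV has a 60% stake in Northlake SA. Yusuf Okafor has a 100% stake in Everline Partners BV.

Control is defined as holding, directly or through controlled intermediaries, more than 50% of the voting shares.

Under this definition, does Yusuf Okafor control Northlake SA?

Yusuf holds 100% of Everline, so Yusuf controls Everline.
Yusuf and Everline together hold 40% + 60% = 100% of Northlake, so Yusuf controls Northlake.

Yes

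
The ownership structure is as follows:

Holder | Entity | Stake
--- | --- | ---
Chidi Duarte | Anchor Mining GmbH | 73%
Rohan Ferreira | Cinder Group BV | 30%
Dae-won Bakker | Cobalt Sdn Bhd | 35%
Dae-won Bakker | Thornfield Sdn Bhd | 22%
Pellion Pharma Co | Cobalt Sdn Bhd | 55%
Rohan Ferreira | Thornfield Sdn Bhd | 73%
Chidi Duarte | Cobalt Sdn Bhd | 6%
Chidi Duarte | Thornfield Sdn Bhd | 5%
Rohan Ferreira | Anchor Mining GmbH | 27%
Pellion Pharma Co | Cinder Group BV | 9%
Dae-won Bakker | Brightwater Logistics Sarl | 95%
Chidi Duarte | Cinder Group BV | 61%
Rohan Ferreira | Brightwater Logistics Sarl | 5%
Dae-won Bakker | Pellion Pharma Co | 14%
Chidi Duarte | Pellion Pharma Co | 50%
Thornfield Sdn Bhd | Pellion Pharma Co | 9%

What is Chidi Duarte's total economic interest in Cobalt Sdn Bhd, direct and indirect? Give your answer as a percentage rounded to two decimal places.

33.75%

Chidi reaches Cobalt along 3 paths.
Via Thornfield → Pellion: 5% × 9% × 55% = 0.2475%.
Via Pellion: 50% × 55% = 27.5%.
Direct stake: 6% = 6%.
Total: 0.2475% + 27.5% + 6% = 33.7475%.
Rounded: 33.75%.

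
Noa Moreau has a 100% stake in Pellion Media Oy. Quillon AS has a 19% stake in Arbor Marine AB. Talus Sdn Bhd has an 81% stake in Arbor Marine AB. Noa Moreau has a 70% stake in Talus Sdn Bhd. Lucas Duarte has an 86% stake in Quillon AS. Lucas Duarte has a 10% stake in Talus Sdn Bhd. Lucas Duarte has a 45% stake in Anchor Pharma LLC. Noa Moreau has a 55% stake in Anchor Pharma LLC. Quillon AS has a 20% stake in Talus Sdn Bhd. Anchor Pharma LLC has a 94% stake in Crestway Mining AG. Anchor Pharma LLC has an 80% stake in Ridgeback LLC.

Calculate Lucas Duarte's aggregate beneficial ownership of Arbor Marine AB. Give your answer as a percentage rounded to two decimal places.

38.37%

Lucas reaches Arbor along 3 paths.
Via Quillon: 86% × 19% = 16.34%.
Via Quillon → Talus: 86% × 20% × 81% = 13.932%.
Via Talus: 10% × 81% = 8.1%.
Total: 16.34% + 13.932% + 8.1% = 38.372%.
Rounded: 38.37%.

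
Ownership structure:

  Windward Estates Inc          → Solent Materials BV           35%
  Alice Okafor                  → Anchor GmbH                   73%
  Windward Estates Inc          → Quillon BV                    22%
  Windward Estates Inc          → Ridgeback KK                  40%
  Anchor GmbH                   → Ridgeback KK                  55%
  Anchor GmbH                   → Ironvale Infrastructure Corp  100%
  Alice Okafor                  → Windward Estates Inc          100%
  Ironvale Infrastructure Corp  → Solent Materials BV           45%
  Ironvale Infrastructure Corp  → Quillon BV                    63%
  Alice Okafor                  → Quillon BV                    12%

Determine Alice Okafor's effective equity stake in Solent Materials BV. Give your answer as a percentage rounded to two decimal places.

Alice reaches Solent along 2 paths.
Via Anchor → Ironvale: 73% × 100% × 45% = 32.85%.
Via Windward: 100% × 35% = 35%.
Total: 32.85% + 35% = 67.85%.

67.85%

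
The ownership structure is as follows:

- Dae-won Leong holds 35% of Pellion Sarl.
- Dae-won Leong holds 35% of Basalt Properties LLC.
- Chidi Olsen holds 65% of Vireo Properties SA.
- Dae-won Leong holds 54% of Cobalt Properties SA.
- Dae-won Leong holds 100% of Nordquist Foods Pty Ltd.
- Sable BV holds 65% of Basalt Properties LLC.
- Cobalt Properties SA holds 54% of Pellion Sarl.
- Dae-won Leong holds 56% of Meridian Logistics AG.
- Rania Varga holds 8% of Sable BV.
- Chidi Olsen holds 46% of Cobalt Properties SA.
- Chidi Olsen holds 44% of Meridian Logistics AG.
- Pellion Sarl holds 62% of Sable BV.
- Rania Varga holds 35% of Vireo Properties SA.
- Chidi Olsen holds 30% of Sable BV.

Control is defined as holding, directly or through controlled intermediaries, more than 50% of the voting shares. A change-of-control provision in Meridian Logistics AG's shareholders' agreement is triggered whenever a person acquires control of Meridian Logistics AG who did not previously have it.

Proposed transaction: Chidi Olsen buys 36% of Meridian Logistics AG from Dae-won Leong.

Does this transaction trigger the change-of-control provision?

The purchase adds only to Chidi's holdings (Dae-won's stake shrinks), so Chidi is the only person who could newly come to control Meridian.
Chidi holds 65% of Vireo, so Chidi controls Vireo.
In Meridian, Chidi's side holds only 44%, not > 50%.
So before the transaction, Chidi does not control Meridian.
After the purchase, Chidi's direct stake in Meridian rises to 44% + 36% = 80%, and Dae-won's stake falls to 20%.
Chidi holds 80% of Meridian, so Chidi controls Meridian.
Chidi did not control Meridian before and does after, so the clause is triggered.

Yes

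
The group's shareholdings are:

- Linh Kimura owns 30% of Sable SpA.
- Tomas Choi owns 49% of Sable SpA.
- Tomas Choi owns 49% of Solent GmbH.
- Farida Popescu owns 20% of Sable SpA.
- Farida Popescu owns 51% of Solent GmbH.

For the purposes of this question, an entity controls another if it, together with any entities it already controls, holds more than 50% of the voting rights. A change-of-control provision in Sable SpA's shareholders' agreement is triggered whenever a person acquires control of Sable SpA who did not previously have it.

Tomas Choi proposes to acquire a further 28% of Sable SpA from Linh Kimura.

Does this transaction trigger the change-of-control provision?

The purchase adds only to Tomas's holdings (Linh's stake shrinks), so Tomas is the only person who could newly come to control Sable.
Tomas's largest direct stake is 49% in Solent, which does not meet the threshold, so Tomas controls no company.
In Sable, Tomas's side holds only 49%, not > 50%.
So before the transaction, Tomas does not control Sable.
After the purchase, Tomas's direct stake in Sable rises to 49% + 28% = 77%, and Linh's stake falls to 2%.
Tomas holds 77% of Sable, so Tomas controls Sable.
Tomas did not control Sable before and does after, so the clause is triggered.

Yes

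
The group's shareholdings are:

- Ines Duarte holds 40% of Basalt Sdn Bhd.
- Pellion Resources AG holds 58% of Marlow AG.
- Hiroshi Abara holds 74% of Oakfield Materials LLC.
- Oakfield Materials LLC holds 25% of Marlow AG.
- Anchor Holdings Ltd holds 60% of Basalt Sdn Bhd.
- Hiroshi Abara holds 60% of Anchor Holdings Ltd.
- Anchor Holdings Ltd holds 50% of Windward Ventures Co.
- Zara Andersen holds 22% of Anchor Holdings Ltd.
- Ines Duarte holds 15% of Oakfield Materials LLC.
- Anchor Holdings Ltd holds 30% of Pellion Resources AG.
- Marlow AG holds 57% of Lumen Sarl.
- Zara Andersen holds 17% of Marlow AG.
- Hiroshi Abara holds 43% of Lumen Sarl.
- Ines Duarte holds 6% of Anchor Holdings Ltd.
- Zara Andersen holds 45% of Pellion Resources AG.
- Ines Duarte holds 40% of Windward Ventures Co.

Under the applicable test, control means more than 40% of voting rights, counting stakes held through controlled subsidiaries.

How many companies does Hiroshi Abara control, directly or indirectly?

Hiroshi holds 60% of Anchor, so Hiroshi controls Anchor.
Hiroshi holds 74% of Oakfield, so Hiroshi controls Oakfield.
Anchor holds 60% of Basalt, so Hiroshi controls Basalt.
Anchor holds 50% of Windward, so Hiroshi controls Windward.
Hiroshi holds 43% of Lumen, so Hiroshi controls Lumen.
No other company's threshold is met.
Hiroshi controls 5 companies.

5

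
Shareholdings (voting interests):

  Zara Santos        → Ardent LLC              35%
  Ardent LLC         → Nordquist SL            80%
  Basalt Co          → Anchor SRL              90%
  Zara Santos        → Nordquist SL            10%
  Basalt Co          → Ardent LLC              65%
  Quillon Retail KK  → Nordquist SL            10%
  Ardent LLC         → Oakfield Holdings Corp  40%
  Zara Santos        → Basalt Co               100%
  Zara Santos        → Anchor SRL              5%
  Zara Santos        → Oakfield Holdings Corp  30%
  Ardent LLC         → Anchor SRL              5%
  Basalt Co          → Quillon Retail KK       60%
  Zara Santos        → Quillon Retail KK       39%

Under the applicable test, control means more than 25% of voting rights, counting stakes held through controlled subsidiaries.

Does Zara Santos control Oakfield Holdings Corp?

Zara holds 100% of Basalt, so Zara controls Basalt.
Zara and Basalt together hold 35% + 65% = 100% of Ardent, so Zara controls Ardent.
Zara and Ardent together hold 30% + 40% = 70% of Oakfield, so Zara controls Oakfield.

Yes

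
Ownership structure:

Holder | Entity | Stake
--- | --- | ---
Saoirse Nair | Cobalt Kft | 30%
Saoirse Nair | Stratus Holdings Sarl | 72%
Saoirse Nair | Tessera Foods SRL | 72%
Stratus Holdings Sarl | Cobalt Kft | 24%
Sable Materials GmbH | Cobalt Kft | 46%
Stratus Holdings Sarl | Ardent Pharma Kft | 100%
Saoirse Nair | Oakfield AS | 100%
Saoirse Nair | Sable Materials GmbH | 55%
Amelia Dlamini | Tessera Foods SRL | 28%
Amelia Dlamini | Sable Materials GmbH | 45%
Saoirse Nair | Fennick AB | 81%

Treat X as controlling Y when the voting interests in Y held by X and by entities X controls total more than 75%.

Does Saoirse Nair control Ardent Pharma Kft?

No

Saoirse holds 100% of Oakfield, so Saoirse controls Oakfield.
Saoirse holds 81% of Fennick, so Saoirse controls Fennick.
Neither Saoirse nor any entity Saoirse controls holds any voting interest in Ardent.
So Saoirse does not control Ardent.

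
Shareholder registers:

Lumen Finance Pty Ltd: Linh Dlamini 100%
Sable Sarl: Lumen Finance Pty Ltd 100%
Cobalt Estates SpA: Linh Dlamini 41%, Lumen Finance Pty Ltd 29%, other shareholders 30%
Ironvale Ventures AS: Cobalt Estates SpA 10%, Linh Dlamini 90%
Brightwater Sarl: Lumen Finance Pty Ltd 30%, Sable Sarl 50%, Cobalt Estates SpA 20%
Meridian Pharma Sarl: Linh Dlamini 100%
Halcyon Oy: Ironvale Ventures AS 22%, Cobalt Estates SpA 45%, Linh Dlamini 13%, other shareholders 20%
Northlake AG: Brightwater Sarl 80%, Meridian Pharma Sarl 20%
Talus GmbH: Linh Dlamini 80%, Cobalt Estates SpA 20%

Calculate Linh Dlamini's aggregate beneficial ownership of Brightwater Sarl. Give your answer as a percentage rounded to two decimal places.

Linh reaches Brightwater along 4 paths.
Via Lumen: 100% × 30% = 30%.
Via Lumen → Sable: 100% × 100% × 50% = 50%.
Via Cobalt: 41% × 20% = 8.2%.
Via Lumen → Cobalt: 100% × 29% × 20% = 5.8%.
Total: 30% + 50% + 8.2% + 5.8% = 94%.
Rounded: 94.00%.

94.00%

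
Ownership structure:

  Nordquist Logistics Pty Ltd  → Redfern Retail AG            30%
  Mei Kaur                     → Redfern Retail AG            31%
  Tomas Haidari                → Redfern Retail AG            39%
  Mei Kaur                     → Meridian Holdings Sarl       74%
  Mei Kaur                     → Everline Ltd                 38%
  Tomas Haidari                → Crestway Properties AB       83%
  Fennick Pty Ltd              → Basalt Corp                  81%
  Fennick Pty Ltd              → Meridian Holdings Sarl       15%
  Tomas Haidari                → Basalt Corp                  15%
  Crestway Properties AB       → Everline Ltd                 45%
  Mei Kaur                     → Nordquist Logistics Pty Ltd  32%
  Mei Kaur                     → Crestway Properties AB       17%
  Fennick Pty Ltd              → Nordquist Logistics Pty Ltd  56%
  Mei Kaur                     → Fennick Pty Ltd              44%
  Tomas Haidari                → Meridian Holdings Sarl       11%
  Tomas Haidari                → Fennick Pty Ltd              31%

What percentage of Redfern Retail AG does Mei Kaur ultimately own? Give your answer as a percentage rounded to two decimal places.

Mei reaches Redfern along 3 paths.
Via Fennick → Nordquist: 44% × 56% × 30% = 7.392%.
Via Nordquist: 32% × 30% = 9.6%.
Direct stake: 31% = 31%.
Total: 7.392% + 9.6% + 31% = 47.992%.
Rounded: 47.99%.

47.99%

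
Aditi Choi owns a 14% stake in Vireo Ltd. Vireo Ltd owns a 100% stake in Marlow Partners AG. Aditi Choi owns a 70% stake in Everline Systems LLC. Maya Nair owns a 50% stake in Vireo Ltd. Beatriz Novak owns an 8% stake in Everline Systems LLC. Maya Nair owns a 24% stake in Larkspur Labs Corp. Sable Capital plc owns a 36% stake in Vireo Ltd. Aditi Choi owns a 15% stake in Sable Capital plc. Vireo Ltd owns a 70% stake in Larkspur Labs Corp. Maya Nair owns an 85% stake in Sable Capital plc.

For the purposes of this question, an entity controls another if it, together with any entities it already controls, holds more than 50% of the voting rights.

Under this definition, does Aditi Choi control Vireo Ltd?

Aditi holds 70% of Everline, so Aditi controls Everline.
In Vireo, Aditi's side holds only 14%, not > 50%.
So Aditi does not control Vireo.

No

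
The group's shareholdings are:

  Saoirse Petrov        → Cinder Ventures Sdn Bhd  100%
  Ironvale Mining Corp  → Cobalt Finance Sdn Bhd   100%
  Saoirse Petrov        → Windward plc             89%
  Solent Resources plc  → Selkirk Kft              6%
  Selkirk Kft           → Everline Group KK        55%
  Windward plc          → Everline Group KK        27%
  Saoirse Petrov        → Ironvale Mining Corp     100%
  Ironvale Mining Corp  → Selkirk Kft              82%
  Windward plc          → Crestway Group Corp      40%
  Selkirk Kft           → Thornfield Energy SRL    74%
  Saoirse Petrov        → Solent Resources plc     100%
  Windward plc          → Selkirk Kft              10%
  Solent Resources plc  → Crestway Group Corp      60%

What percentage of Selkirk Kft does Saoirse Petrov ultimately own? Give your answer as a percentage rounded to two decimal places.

96.90%

Saoirse reaches Selkirk along 3 paths.
Via Windward: 89% × 10% = 8.9%.
Via Solent: 100% × 6% = 6%.
Via Ironvale: 100% × 82% = 82%.
Total: 8.9% + 6% + 82% = 96.9%.
Rounded: 96.90%.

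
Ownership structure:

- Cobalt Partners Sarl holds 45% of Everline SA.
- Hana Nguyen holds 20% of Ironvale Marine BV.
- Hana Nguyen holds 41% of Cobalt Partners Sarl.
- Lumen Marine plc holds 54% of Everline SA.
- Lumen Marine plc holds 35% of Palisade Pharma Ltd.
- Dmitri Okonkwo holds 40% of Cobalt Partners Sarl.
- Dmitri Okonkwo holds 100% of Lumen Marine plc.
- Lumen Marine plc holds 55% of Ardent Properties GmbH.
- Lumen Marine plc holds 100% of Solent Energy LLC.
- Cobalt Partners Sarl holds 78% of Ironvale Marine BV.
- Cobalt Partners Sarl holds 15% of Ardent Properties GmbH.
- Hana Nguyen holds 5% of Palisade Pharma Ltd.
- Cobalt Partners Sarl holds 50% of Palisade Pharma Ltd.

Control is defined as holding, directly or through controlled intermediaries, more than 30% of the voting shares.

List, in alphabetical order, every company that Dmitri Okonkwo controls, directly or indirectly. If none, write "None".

Ardent Properties GmbH, Cobalt Partners Sarl, Everline SA, Ironvale Marine BV, Lumen Marine plc, Palisade Pharma Ltd, Solent Energy LLC

Dmitri holds 100% of Lumen, so Dmitri controls Lumen.
Dmitri holds 40% of Cobalt, so Dmitri controls Cobalt.
Cobalt holds 78% of Ironvale, so Dmitri controls Ironvale.
Lumen holds 100% of Solent, so Dmitri controls Solent.
Cobalt and Lumen together hold 50% + 35% = 85% of Palisade, so Dmitri controls Palisade.
Lumen and Cobalt together hold 54% + 45% = 99% of Everline, so Dmitri controls Everline.
Cobalt and Lumen together hold 15% + 55% = 70% of Ardent, so Dmitri controls Ardent.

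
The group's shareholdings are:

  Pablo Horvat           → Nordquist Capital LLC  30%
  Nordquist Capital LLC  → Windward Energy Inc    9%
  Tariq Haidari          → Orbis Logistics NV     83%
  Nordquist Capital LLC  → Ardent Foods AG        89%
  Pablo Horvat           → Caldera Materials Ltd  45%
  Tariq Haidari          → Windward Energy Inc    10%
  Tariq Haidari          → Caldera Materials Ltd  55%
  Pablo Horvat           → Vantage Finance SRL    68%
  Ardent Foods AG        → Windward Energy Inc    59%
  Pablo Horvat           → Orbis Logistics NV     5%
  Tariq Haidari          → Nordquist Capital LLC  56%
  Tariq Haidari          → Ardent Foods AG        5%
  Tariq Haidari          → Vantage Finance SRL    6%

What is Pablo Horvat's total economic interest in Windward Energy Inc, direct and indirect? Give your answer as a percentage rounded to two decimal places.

18.45%

Pablo reaches Windward along 2 paths.
Via Nordquist → Ardent: 30% × 89% × 59% = 15.753%.
Via Nordquist: 30% × 9% = 2.7%.
Total: 15.753% + 2.7% = 18.453%.
Rounded: 18.45%.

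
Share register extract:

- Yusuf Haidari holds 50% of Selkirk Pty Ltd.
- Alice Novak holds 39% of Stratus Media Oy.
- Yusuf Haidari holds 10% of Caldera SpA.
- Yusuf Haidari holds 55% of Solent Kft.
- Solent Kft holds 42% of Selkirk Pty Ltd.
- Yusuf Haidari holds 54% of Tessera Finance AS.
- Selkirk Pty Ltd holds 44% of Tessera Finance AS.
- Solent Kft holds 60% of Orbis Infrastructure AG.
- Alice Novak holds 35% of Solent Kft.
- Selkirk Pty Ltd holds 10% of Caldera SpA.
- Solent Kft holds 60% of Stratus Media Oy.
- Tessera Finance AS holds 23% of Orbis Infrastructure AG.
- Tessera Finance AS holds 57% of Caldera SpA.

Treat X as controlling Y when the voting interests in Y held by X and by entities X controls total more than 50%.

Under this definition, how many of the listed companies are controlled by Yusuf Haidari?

Yusuf holds 55% of Solent, so Yusuf controls Solent.
Solent and Yusuf together hold 42% + 50% = 92% of Selkirk, so Yusuf controls Selkirk.
Solent holds 60% of Stratus, so Yusuf controls Stratus.
Yusuf and Selkirk together hold 54% + 44% = 98% of Tessera, so Yusuf controls Tessera.
Yusuf and Tessera and Selkirk together hold 10% + 57% + 10% = 77% of Caldera, so Yusuf controls Caldera.
Tessera and Solent together hold 23% + 60% = 83% of Orbis, so Yusuf controls Orbis.
Yusuf controls 6 companies.

6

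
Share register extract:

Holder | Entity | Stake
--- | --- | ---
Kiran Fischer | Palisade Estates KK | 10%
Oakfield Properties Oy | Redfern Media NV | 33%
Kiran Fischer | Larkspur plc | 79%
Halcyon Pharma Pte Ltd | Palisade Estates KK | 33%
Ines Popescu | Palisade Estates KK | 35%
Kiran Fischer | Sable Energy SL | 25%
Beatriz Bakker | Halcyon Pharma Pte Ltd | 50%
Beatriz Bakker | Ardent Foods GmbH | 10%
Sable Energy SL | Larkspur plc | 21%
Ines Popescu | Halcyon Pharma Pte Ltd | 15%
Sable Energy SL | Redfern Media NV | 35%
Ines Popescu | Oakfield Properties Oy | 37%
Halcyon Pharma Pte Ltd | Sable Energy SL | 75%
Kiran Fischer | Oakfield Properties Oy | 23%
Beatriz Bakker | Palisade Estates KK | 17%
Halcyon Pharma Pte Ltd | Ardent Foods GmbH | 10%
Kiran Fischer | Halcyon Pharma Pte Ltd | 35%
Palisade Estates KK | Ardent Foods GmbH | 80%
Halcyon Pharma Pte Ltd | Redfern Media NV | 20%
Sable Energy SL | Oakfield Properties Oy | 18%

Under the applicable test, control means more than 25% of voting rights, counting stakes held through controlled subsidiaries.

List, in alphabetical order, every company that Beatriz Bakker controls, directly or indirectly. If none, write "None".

Beatriz holds 50% of Halcyon, so Beatriz controls Halcyon.
Beatriz and Halcyon together hold 17% + 33% = 50% of Palisade, so Beatriz controls Palisade.
Halcyon holds 75% of Sable, so Beatriz controls Sable.
Beatriz and Palisade and Halcyon together hold 10% + 80% + 10% = 100% of Ardent, so Beatriz controls Ardent.
Halcyon and Sable together hold 20% + 35% = 55% of Redfern, so Beatriz controls Redfern.
No other company's threshold is met.

Ardent Foods GmbH, Halcyon Pharma Pte Ltd, Palisade Estates KK, Redfern Media NV, Sable Energy SL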